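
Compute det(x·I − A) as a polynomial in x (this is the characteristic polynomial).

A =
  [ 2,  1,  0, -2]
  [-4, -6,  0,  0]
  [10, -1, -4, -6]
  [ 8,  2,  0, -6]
x^4 + 14*x^3 + 72*x^2 + 160*x + 128

Expanding det(x·I − A) (e.g. by cofactor expansion or by noting that A is similar to its Jordan form J, which has the same characteristic polynomial as A) gives
  χ_A(x) = x^4 + 14*x^3 + 72*x^2 + 160*x + 128
which factors as (x + 2)*(x + 4)^3. The eigenvalues (with algebraic multiplicities) are λ = -4 with multiplicity 3, λ = -2 with multiplicity 1.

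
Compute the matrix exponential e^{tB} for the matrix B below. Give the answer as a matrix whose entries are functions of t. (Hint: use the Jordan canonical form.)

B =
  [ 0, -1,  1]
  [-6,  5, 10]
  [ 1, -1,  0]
e^{tB} =
  [t*exp(3*t) + exp(-t), -t*exp(3*t), -3*t*exp(3*t) + exp(3*t) - exp(-t)]
  [-2*t*exp(3*t) - exp(3*t) + exp(-t), 2*t*exp(3*t) + exp(3*t), 6*t*exp(3*t) + exp(3*t) - exp(-t)]
  [t*exp(3*t), -t*exp(3*t), -3*t*exp(3*t) + exp(3*t)]

Strategy: write B = P · J · P⁻¹ where J is a Jordan canonical form, so e^{tB} = P · e^{tJ} · P⁻¹, and e^{tJ} can be computed block-by-block.

B has Jordan form
J =
  [-1, 0, 0]
  [ 0, 3, 1]
  [ 0, 0, 3]
(up to reordering of blocks).

Per-block formulas:
  For a 1×1 block at λ = -1: exp(t · [-1]) = [e^(-1t)].
  For a 2×2 Jordan block J_2(3): exp(t · J_2(3)) = e^(3t)·(I + t·N), where N is the 2×2 nilpotent shift.

After assembling e^{tJ} and conjugating by P, we get:

e^{tB} =
  [t*exp(3*t) + exp(-t), -t*exp(3*t), -3*t*exp(3*t) + exp(3*t) - exp(-t)]
  [-2*t*exp(3*t) - exp(3*t) + exp(-t), 2*t*exp(3*t) + exp(3*t), 6*t*exp(3*t) + exp(3*t) - exp(-t)]
  [t*exp(3*t), -t*exp(3*t), -3*t*exp(3*t) + exp(3*t)]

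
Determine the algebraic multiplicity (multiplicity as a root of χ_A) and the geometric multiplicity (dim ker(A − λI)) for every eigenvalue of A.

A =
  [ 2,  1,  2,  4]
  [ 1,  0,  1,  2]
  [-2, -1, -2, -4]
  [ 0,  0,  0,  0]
λ = 0: alg = 4, geom = 2

Step 1 — factor the characteristic polynomial to read off the algebraic multiplicities:
  χ_A(x) = x^4

Step 2 — compute geometric multiplicities via the rank-nullity identity g(λ) = n − rank(A − λI):
  rank(A − (0)·I) = 2, so dim ker(A − (0)·I) = n − 2 = 2

Summary:
  λ = 0: algebraic multiplicity = 4, geometric multiplicity = 2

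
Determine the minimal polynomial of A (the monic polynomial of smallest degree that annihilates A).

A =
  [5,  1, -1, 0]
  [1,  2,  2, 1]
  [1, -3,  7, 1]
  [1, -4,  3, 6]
x^2 - 10*x + 25

The characteristic polynomial is χ_A(x) = (x - 5)^4, so the eigenvalues are known. The minimal polynomial is
  m_A(x) = Π_λ (x − λ)^{k_λ}
where k_λ is the size of the *largest* Jordan block for λ (equivalently, the smallest k with (A − λI)^k v = 0 for every generalised eigenvector v of λ).

  λ = 5: largest Jordan block has size 2, contributing (x − 5)^2

So m_A(x) = (x - 5)^2 = x^2 - 10*x + 25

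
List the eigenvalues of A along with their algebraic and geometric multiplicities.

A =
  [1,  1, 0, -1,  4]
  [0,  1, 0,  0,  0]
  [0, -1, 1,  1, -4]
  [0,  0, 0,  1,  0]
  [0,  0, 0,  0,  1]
λ = 1: alg = 5, geom = 4

Step 1 — factor the characteristic polynomial to read off the algebraic multiplicities:
  χ_A(x) = (x - 1)^5

Step 2 — compute geometric multiplicities via the rank-nullity identity g(λ) = n − rank(A − λI):
  rank(A − (1)·I) = 1, so dim ker(A − (1)·I) = n − 1 = 4

Summary:
  λ = 1: algebraic multiplicity = 5, geometric multiplicity = 4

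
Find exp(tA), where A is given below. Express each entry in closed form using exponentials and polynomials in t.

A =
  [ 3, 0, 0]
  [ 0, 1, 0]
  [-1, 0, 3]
e^{tA} =
  [exp(3*t), 0, 0]
  [0, exp(t), 0]
  [-t*exp(3*t), 0, exp(3*t)]

Strategy: write A = P · J · P⁻¹ where J is a Jordan canonical form, so e^{tA} = P · e^{tJ} · P⁻¹, and e^{tJ} can be computed block-by-block.

A has Jordan form
J =
  [1, 0, 0]
  [0, 3, 1]
  [0, 0, 3]
(up to reordering of blocks).

Per-block formulas:
  For a 2×2 Jordan block J_2(3): exp(t · J_2(3)) = e^(3t)·(I + t·N), where N is the 2×2 nilpotent shift.
  For a 1×1 block at λ = 1: exp(t · [1]) = [e^(1t)].

After assembling e^{tJ} and conjugating by P, we get:

e^{tA} =
  [exp(3*t), 0, 0]
  [0, exp(t), 0]
  [-t*exp(3*t), 0, exp(3*t)]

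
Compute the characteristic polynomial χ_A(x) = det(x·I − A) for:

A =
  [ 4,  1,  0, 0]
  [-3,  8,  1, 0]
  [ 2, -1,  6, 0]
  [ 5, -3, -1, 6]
x^4 - 24*x^3 + 216*x^2 - 864*x + 1296

Expanding det(x·I − A) (e.g. by cofactor expansion or by noting that A is similar to its Jordan form J, which has the same characteristic polynomial as A) gives
  χ_A(x) = x^4 - 24*x^3 + 216*x^2 - 864*x + 1296
which factors as (x - 6)^4. The eigenvalues (with algebraic multiplicities) are λ = 6 with multiplicity 4.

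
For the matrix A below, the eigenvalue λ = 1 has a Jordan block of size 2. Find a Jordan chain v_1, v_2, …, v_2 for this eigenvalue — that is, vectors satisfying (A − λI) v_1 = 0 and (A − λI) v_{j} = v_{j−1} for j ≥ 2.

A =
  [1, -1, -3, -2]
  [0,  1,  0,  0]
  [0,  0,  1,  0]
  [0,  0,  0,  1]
A Jordan chain for λ = 1 of length 2:
v_1 = (-1, 0, 0, 0)ᵀ
v_2 = (0, 1, 0, 0)ᵀ

Let N = A − (1)·I. We want v_2 with N^2 v_2 = 0 but N^1 v_2 ≠ 0; then v_{j-1} := N · v_j for j = 2, …, 2.

Pick v_2 = (0, 1, 0, 0)ᵀ.
Then v_1 = N · v_2 = (-1, 0, 0, 0)ᵀ.

Sanity check: (A − (1)·I) v_1 = (0, 0, 0, 0)ᵀ = 0. ✓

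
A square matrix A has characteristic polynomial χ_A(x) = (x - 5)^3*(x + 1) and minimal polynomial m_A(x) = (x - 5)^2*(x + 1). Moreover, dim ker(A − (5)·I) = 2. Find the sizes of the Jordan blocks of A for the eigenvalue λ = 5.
Block sizes for λ = 5: [2, 1]

Step 1 — from the characteristic polynomial, algebraic multiplicity of λ = 5 is 3. From dim ker(A − (5)·I) = 2, there are exactly 2 Jordan blocks for λ = 5.
Step 2 — from the minimal polynomial, the factor (x − 5)^2 tells us the largest block for λ = 5 has size 2.
Step 3 — with total size 3, 2 blocks, and largest block 2, the block sizes (in nonincreasing order) are [2, 1].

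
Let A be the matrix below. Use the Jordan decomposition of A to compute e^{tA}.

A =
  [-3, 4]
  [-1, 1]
e^{tA} =
  [-2*t*exp(-t) + exp(-t), 4*t*exp(-t)]
  [-t*exp(-t), 2*t*exp(-t) + exp(-t)]

Strategy: write A = P · J · P⁻¹ where J is a Jordan canonical form, so e^{tA} = P · e^{tJ} · P⁻¹, and e^{tJ} can be computed block-by-block.

A has Jordan form
J =
  [-1,  1]
  [ 0, -1]
(up to reordering of blocks).

Per-block formulas:
  For a 2×2 Jordan block J_2(-1): exp(t · J_2(-1)) = e^(-1t)·(I + t·N), where N is the 2×2 nilpotent shift.

After assembling e^{tJ} and conjugating by P, we get:

e^{tA} =
  [-2*t*exp(-t) + exp(-t), 4*t*exp(-t)]
  [-t*exp(-t), 2*t*exp(-t) + exp(-t)]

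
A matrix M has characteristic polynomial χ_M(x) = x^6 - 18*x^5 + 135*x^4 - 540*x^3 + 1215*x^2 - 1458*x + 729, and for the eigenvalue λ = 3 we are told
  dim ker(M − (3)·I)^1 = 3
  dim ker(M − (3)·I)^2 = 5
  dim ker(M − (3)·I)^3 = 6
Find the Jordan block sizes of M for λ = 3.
Block sizes for λ = 3: [3, 2, 1]

From the dimensions of kernels of powers, the number of Jordan blocks of size at least j is d_j − d_{j−1} where d_j = dim ker(N^j) (with d_0 = 0). Computing the differences gives [3, 2, 1].
The number of blocks of size exactly k is (#blocks of size ≥ k) − (#blocks of size ≥ k + 1), so the partition is: 1 block(s) of size 1, 1 block(s) of size 2, 1 block(s) of size 3.
In nonincreasing order the block sizes are [3, 2, 1].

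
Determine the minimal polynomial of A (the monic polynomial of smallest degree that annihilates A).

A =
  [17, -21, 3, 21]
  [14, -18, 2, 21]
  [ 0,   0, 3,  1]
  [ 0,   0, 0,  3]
x^4 - 5*x^3 - 9*x^2 + 81*x - 108

The characteristic polynomial is χ_A(x) = (x - 3)^3*(x + 4), so the eigenvalues are known. The minimal polynomial is
  m_A(x) = Π_λ (x − λ)^{k_λ}
where k_λ is the size of the *largest* Jordan block for λ (equivalently, the smallest k with (A − λI)^k v = 0 for every generalised eigenvector v of λ).

  λ = -4: largest Jordan block has size 1, contributing (x + 4)
  λ = 3: largest Jordan block has size 3, contributing (x − 3)^3

So m_A(x) = (x - 3)^3*(x + 4) = x^4 - 5*x^3 - 9*x^2 + 81*x - 108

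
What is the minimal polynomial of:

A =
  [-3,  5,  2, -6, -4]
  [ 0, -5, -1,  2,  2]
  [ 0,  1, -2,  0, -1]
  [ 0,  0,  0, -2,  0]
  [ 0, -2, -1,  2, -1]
x^4 + 11*x^3 + 45*x^2 + 81*x + 54

The characteristic polynomial is χ_A(x) = (x + 2)^2*(x + 3)^3, so the eigenvalues are known. The minimal polynomial is
  m_A(x) = Π_λ (x − λ)^{k_λ}
where k_λ is the size of the *largest* Jordan block for λ (equivalently, the smallest k with (A − λI)^k v = 0 for every generalised eigenvector v of λ).

  λ = -3: largest Jordan block has size 3, contributing (x + 3)^3
  λ = -2: largest Jordan block has size 1, contributing (x + 2)

So m_A(x) = (x + 2)*(x + 3)^3 = x^4 + 11*x^3 + 45*x^2 + 81*x + 54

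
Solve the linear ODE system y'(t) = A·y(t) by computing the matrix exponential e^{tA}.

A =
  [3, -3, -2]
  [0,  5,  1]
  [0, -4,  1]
e^{tA} =
  [exp(3*t), t^2*exp(3*t) - 3*t*exp(3*t), t^2*exp(3*t)/2 - 2*t*exp(3*t)]
  [0, 2*t*exp(3*t) + exp(3*t), t*exp(3*t)]
  [0, -4*t*exp(3*t), -2*t*exp(3*t) + exp(3*t)]

Strategy: write A = P · J · P⁻¹ where J is a Jordan canonical form, so e^{tA} = P · e^{tJ} · P⁻¹, and e^{tJ} can be computed block-by-block.

A has Jordan form
J =
  [3, 1, 0]
  [0, 3, 1]
  [0, 0, 3]
(up to reordering of blocks).

Per-block formulas:
  For a 3×3 Jordan block J_3(3): exp(t · J_3(3)) = e^(3t)·(I + t·N + (t^2/2)·N^2), where N is the 3×3 nilpotent shift.

After assembling e^{tJ} and conjugating by P, we get:

e^{tA} =
  [exp(3*t), t^2*exp(3*t) - 3*t*exp(3*t), t^2*exp(3*t)/2 - 2*t*exp(3*t)]
  [0, 2*t*exp(3*t) + exp(3*t), t*exp(3*t)]
  [0, -4*t*exp(3*t), -2*t*exp(3*t) + exp(3*t)]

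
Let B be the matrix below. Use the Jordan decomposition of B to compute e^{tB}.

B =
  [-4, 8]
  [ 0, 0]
e^{tB} =
  [exp(-4*t), 2 - 2*exp(-4*t)]
  [0, 1]

Strategy: write B = P · J · P⁻¹ where J is a Jordan canonical form, so e^{tB} = P · e^{tJ} · P⁻¹, and e^{tJ} can be computed block-by-block.

B has Jordan form
J =
  [-4, 0]
  [ 0, 0]
(up to reordering of blocks).

Per-block formulas:
  For a 1×1 block at λ = -4: exp(t · [-4]) = [e^(-4t)].
  For a 1×1 block at λ = 0: exp(t · [0]) = [e^(0t)].

After assembling e^{tJ} and conjugating by P, we get:

e^{tB} =
  [exp(-4*t), 2 - 2*exp(-4*t)]
  [0, 1]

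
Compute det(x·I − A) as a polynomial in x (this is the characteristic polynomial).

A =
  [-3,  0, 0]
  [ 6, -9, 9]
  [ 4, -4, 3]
x^3 + 9*x^2 + 27*x + 27

Expanding det(x·I − A) (e.g. by cofactor expansion or by noting that A is similar to its Jordan form J, which has the same characteristic polynomial as A) gives
  χ_A(x) = x^3 + 9*x^2 + 27*x + 27
which factors as (x + 3)^3. The eigenvalues (with algebraic multiplicities) are λ = -3 with multiplicity 3.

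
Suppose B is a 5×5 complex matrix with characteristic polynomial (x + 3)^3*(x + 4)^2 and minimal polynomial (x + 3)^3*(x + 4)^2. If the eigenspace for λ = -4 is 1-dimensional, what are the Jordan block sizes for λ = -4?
Block sizes for λ = -4: [2]

Step 1 — from the characteristic polynomial, algebraic multiplicity of λ = -4 is 2. From dim ker(B − (-4)·I) = 1, there are exactly 1 Jordan blocks for λ = -4.
Step 2 — from the minimal polynomial, the factor (x + 4)^2 tells us the largest block for λ = -4 has size 2.
Step 3 — with total size 2, 1 blocks, and largest block 2, the block sizes (in nonincreasing order) are [2].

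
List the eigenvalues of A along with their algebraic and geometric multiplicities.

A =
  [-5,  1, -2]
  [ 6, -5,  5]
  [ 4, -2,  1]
λ = -3: alg = 3, geom = 1

Step 1 — factor the characteristic polynomial to read off the algebraic multiplicities:
  χ_A(x) = (x + 3)^3

Step 2 — compute geometric multiplicities via the rank-nullity identity g(λ) = n − rank(A − λI):
  rank(A − (-3)·I) = 2, so dim ker(A − (-3)·I) = n − 2 = 1

Summary:
  λ = -3: algebraic multiplicity = 3, geometric multiplicity = 1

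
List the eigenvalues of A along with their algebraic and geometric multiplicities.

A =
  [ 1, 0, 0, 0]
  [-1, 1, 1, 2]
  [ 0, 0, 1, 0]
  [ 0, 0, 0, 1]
λ = 1: alg = 4, geom = 3

Step 1 — factor the characteristic polynomial to read off the algebraic multiplicities:
  χ_A(x) = (x - 1)^4

Step 2 — compute geometric multiplicities via the rank-nullity identity g(λ) = n − rank(A − λI):
  rank(A − (1)·I) = 1, so dim ker(A − (1)·I) = n − 1 = 3

Summary:
  λ = 1: algebraic multiplicity = 4, geometric multiplicity = 3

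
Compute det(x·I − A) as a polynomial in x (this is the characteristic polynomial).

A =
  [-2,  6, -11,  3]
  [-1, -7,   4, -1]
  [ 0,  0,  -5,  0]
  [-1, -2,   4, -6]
x^4 + 20*x^3 + 150*x^2 + 500*x + 625

Expanding det(x·I − A) (e.g. by cofactor expansion or by noting that A is similar to its Jordan form J, which has the same characteristic polynomial as A) gives
  χ_A(x) = x^4 + 20*x^3 + 150*x^2 + 500*x + 625
which factors as (x + 5)^4. The eigenvalues (with algebraic multiplicities) are λ = -5 with multiplicity 4.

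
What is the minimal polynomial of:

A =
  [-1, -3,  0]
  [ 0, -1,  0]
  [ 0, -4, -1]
x^2 + 2*x + 1

The characteristic polynomial is χ_A(x) = (x + 1)^3, so the eigenvalues are known. The minimal polynomial is
  m_A(x) = Π_λ (x − λ)^{k_λ}
where k_λ is the size of the *largest* Jordan block for λ (equivalently, the smallest k with (A − λI)^k v = 0 for every generalised eigenvector v of λ).

  λ = -1: largest Jordan block has size 2, contributing (x + 1)^2

So m_A(x) = (x + 1)^2 = x^2 + 2*x + 1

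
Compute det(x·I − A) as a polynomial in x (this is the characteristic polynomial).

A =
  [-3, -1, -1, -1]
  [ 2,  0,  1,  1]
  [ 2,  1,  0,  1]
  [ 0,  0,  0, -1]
x^4 + 4*x^3 + 6*x^2 + 4*x + 1

Expanding det(x·I − A) (e.g. by cofactor expansion or by noting that A is similar to its Jordan form J, which has the same characteristic polynomial as A) gives
  χ_A(x) = x^4 + 4*x^3 + 6*x^2 + 4*x + 1
which factors as (x + 1)^4. The eigenvalues (with algebraic multiplicities) are λ = -1 with multiplicity 4.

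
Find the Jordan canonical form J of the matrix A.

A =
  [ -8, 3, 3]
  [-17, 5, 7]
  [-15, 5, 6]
J_3(1)

The characteristic polynomial is
  det(x·I − A) = x^3 - 3*x^2 + 3*x - 1 = (x - 1)^3

Eigenvalues and multiplicities (the geometric multiplicity of λ is n − rank(A − λI), which equals the number of Jordan blocks for λ):
  λ = 1: algebraic multiplicity = 3, geometric multiplicity = 1

Determining the block sizes for each eigenvalue:
  λ = 1: one block (gm = 1), so the single block has size am = 3 → block sizes [3]

Assembling the blocks gives a Jordan form
J =
  [1, 1, 0]
  [0, 1, 1]
  [0, 0, 1]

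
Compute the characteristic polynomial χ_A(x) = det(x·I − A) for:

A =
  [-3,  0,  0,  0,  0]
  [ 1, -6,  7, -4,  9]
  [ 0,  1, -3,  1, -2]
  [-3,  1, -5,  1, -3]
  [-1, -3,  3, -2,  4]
x^5 + 7*x^4 + 18*x^3 + 22*x^2 + 13*x + 3

Expanding det(x·I − A) (e.g. by cofactor expansion or by noting that A is similar to its Jordan form J, which has the same characteristic polynomial as A) gives
  χ_A(x) = x^5 + 7*x^4 + 18*x^3 + 22*x^2 + 13*x + 3
which factors as (x + 1)^4*(x + 3). The eigenvalues (with algebraic multiplicities) are λ = -3 with multiplicity 1, λ = -1 with multiplicity 4.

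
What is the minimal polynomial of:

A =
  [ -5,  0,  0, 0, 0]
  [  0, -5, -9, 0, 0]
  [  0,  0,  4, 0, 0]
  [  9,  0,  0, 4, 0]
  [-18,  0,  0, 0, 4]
x^2 + x - 20

The characteristic polynomial is χ_A(x) = (x - 4)^3*(x + 5)^2, so the eigenvalues are known. The minimal polynomial is
  m_A(x) = Π_λ (x − λ)^{k_λ}
where k_λ is the size of the *largest* Jordan block for λ (equivalently, the smallest k with (A − λI)^k v = 0 for every generalised eigenvector v of λ).

  λ = -5: largest Jordan block has size 1, contributing (x + 5)
  λ = 4: largest Jordan block has size 1, contributing (x − 4)

So m_A(x) = (x - 4)*(x + 5) = x^2 + x - 20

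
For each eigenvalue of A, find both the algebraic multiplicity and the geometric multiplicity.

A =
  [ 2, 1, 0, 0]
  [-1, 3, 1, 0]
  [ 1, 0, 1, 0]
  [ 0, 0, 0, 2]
λ = 2: alg = 4, geom = 2

Step 1 — factor the characteristic polynomial to read off the algebraic multiplicities:
  χ_A(x) = (x - 2)^4

Step 2 — compute geometric multiplicities via the rank-nullity identity g(λ) = n − rank(A − λI):
  rank(A − (2)·I) = 2, so dim ker(A − (2)·I) = n − 2 = 2

Summary:
  λ = 2: algebraic multiplicity = 4, geometric multiplicity = 2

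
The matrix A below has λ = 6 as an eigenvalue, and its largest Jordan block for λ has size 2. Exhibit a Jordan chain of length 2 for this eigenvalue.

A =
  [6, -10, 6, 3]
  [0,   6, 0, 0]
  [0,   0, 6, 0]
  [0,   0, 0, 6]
A Jordan chain for λ = 6 of length 2:
v_1 = (-10, 0, 0, 0)ᵀ
v_2 = (0, 1, 0, 0)ᵀ

Let N = A − (6)·I. We want v_2 with N^2 v_2 = 0 but N^1 v_2 ≠ 0; then v_{j-1} := N · v_j for j = 2, …, 2.

Pick v_2 = (0, 1, 0, 0)ᵀ.
Then v_1 = N · v_2 = (-10, 0, 0, 0)ᵀ.

Sanity check: (A − (6)·I) v_1 = (0, 0, 0, 0)ᵀ = 0. ✓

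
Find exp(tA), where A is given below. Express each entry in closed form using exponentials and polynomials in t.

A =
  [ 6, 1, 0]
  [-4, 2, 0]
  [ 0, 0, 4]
e^{tA} =
  [2*t*exp(4*t) + exp(4*t), t*exp(4*t), 0]
  [-4*t*exp(4*t), -2*t*exp(4*t) + exp(4*t), 0]
  [0, 0, exp(4*t)]

Strategy: write A = P · J · P⁻¹ where J is a Jordan canonical form, so e^{tA} = P · e^{tJ} · P⁻¹, and e^{tJ} can be computed block-by-block.

A has Jordan form
J =
  [4, 1, 0]
  [0, 4, 0]
  [0, 0, 4]
(up to reordering of blocks).

Per-block formulas:
  For a 1×1 block at λ = 4: exp(t · [4]) = [e^(4t)].
  For a 2×2 Jordan block J_2(4): exp(t · J_2(4)) = e^(4t)·(I + t·N), where N is the 2×2 nilpotent shift.

After assembling e^{tJ} and conjugating by P, we get:

e^{tA} =
  [2*t*exp(4*t) + exp(4*t), t*exp(4*t), 0]
  [-4*t*exp(4*t), -2*t*exp(4*t) + exp(4*t), 0]
  [0, 0, exp(4*t)]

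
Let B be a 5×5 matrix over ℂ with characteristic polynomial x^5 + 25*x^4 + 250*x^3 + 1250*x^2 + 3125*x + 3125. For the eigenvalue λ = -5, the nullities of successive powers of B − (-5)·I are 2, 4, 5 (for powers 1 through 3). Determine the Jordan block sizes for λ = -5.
Block sizes for λ = -5: [3, 2]

From the dimensions of kernels of powers, the number of Jordan blocks of size at least j is d_j − d_{j−1} where d_j = dim ker(N^j) (with d_0 = 0). Computing the differences gives [2, 2, 1].
The number of blocks of size exactly k is (#blocks of size ≥ k) − (#blocks of size ≥ k + 1), so the partition is: 1 block(s) of size 2, 1 block(s) of size 3.
In nonincreasing order the block sizes are [3, 2].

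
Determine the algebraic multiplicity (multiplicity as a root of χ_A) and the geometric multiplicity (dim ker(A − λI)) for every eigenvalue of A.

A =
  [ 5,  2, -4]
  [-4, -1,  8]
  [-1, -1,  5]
λ = 3: alg = 3, geom = 2

Step 1 — factor the characteristic polynomial to read off the algebraic multiplicities:
  χ_A(x) = (x - 3)^3

Step 2 — compute geometric multiplicities via the rank-nullity identity g(λ) = n − rank(A − λI):
  rank(A − (3)·I) = 1, so dim ker(A − (3)·I) = n − 1 = 2

Summary:
  λ = 3: algebraic multiplicity = 3, geometric multiplicity = 2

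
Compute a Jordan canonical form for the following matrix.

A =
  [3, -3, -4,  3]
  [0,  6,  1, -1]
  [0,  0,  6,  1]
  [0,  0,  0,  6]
J_1(3) ⊕ J_3(6)

The characteristic polynomial is
  det(x·I − A) = x^4 - 21*x^3 + 162*x^2 - 540*x + 648 = (x - 6)^3*(x - 3)

Eigenvalues and multiplicities (the geometric multiplicity of λ is n − rank(A − λI), which equals the number of Jordan blocks for λ):
  λ = 3: algebraic multiplicity = 1, geometric multiplicity = 1
  λ = 6: algebraic multiplicity = 3, geometric multiplicity = 1

Determining the block sizes for each eigenvalue:
  λ = 3: one block (gm = 1), so the single block has size am = 1 → block sizes [1]
  λ = 6: one block (gm = 1), so the single block has size am = 3 → block sizes [3]

Assembling the blocks gives a Jordan form
J =
  [3, 0, 0, 0]
  [0, 6, 1, 0]
  [0, 0, 6, 1]
  [0, 0, 0, 6]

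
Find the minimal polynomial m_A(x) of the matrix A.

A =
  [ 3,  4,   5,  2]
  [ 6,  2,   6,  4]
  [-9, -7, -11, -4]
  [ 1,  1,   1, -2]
x^3 + 6*x^2 + 12*x + 8

The characteristic polynomial is χ_A(x) = (x + 2)^4, so the eigenvalues are known. The minimal polynomial is
  m_A(x) = Π_λ (x − λ)^{k_λ}
where k_λ is the size of the *largest* Jordan block for λ (equivalently, the smallest k with (A − λI)^k v = 0 for every generalised eigenvector v of λ).

  λ = -2: largest Jordan block has size 3, contributing (x + 2)^3

So m_A(x) = (x + 2)^3 = x^3 + 6*x^2 + 12*x + 8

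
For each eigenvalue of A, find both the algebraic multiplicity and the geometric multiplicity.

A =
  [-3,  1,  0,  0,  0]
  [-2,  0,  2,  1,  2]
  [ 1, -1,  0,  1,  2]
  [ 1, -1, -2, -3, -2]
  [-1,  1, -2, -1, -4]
λ = -2: alg = 5, geom = 3

Step 1 — factor the characteristic polynomial to read off the algebraic multiplicities:
  χ_A(x) = (x + 2)^5

Step 2 — compute geometric multiplicities via the rank-nullity identity g(λ) = n − rank(A − λI):
  rank(A − (-2)·I) = 2, so dim ker(A − (-2)·I) = n − 2 = 3

Summary:
  λ = -2: algebraic multiplicity = 5, geometric multiplicity = 3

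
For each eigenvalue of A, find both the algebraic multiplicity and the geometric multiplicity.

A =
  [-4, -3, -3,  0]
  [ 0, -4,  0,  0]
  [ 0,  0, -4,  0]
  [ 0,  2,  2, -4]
λ = -4: alg = 4, geom = 3

Step 1 — factor the characteristic polynomial to read off the algebraic multiplicities:
  χ_A(x) = (x + 4)^4

Step 2 — compute geometric multiplicities via the rank-nullity identity g(λ) = n − rank(A − λI):
  rank(A − (-4)·I) = 1, so dim ker(A − (-4)·I) = n − 1 = 3

Summary:
  λ = -4: algebraic multiplicity = 4, geometric multiplicity = 3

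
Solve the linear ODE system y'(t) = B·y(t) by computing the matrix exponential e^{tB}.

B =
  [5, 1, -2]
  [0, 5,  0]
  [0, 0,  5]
e^{tB} =
  [exp(5*t), t*exp(5*t), -2*t*exp(5*t)]
  [0, exp(5*t), 0]
  [0, 0, exp(5*t)]

Strategy: write B = P · J · P⁻¹ where J is a Jordan canonical form, so e^{tB} = P · e^{tJ} · P⁻¹, and e^{tJ} can be computed block-by-block.

B has Jordan form
J =
  [5, 1, 0]
  [0, 5, 0]
  [0, 0, 5]
(up to reordering of blocks).

Per-block formulas:
  For a 2×2 Jordan block J_2(5): exp(t · J_2(5)) = e^(5t)·(I + t·N), where N is the 2×2 nilpotent shift.
  For a 1×1 block at λ = 5: exp(t · [5]) = [e^(5t)].

After assembling e^{tJ} and conjugating by P, we get:

e^{tB} =
  [exp(5*t), t*exp(5*t), -2*t*exp(5*t)]
  [0, exp(5*t), 0]
  [0, 0, exp(5*t)]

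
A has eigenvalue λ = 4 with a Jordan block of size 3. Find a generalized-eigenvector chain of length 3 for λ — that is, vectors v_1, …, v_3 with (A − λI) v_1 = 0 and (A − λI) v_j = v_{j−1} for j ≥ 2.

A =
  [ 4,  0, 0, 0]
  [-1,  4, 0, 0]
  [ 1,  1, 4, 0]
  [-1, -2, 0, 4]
A Jordan chain for λ = 4 of length 3:
v_1 = (0, 0, -1, 2)ᵀ
v_2 = (0, -1, 1, -1)ᵀ
v_3 = (1, 0, 0, 0)ᵀ

Let N = A − (4)·I. We want v_3 with N^3 v_3 = 0 but N^2 v_3 ≠ 0; then v_{j-1} := N · v_j for j = 3, …, 2.

Pick v_3 = (1, 0, 0, 0)ᵀ.
Then v_2 = N · v_3 = (0, -1, 1, -1)ᵀ.
Then v_1 = N · v_2 = (0, 0, -1, 2)ᵀ.

Sanity check: (A − (4)·I) v_1 = (0, 0, 0, 0)ᵀ = 0. ✓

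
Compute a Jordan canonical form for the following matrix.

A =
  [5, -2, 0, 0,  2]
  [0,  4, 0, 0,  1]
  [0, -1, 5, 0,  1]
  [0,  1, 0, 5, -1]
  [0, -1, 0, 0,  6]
J_2(5) ⊕ J_1(5) ⊕ J_1(5) ⊕ J_1(5)

The characteristic polynomial is
  det(x·I − A) = x^5 - 25*x^4 + 250*x^3 - 1250*x^2 + 3125*x - 3125 = (x - 5)^5

Eigenvalues and multiplicities (the geometric multiplicity of λ is n − rank(A − λI), which equals the number of Jordan blocks for λ):
  λ = 5: algebraic multiplicity = 5, geometric multiplicity = 4

Determining the block sizes for each eigenvalue:
  λ = 5: 4 blocks summing to 5 forces exactly one block of size 2 and the rest size 1 → block sizes [2, 1, 1, 1]

Assembling the blocks gives a Jordan form
J =
  [5, 1, 0, 0, 0]
  [0, 5, 0, 0, 0]
  [0, 0, 5, 0, 0]
  [0, 0, 0, 5, 0]
  [0, 0, 0, 0, 5]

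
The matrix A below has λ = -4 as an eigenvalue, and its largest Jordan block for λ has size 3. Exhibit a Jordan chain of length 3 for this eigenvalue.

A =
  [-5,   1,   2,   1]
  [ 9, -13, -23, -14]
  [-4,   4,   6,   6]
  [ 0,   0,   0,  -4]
A Jordan chain for λ = -4 of length 3:
v_1 = (2, 2, 0, 0)ᵀ
v_2 = (-1, 9, -4, 0)ᵀ
v_3 = (1, 0, 0, 0)ᵀ

Let N = A − (-4)·I. We want v_3 with N^3 v_3 = 0 but N^2 v_3 ≠ 0; then v_{j-1} := N · v_j for j = 3, …, 2.

Pick v_3 = (1, 0, 0, 0)ᵀ.
Then v_2 = N · v_3 = (-1, 9, -4, 0)ᵀ.
Then v_1 = N · v_2 = (2, 2, 0, 0)ᵀ.

Sanity check: (A − (-4)·I) v_1 = (0, 0, 0, 0)ᵀ = 0. ✓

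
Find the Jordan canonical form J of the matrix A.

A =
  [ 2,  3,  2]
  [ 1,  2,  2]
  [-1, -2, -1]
J_3(1)

The characteristic polynomial is
  det(x·I − A) = x^3 - 3*x^2 + 3*x - 1 = (x - 1)^3

Eigenvalues and multiplicities (the geometric multiplicity of λ is n − rank(A − λI), which equals the number of Jordan blocks for λ):
  λ = 1: algebraic multiplicity = 3, geometric multiplicity = 1

Determining the block sizes for each eigenvalue:
  λ = 1: one block (gm = 1), so the single block has size am = 3 → block sizes [3]

Assembling the blocks gives a Jordan form
J =
  [1, 1, 0]
  [0, 1, 1]
  [0, 0, 1]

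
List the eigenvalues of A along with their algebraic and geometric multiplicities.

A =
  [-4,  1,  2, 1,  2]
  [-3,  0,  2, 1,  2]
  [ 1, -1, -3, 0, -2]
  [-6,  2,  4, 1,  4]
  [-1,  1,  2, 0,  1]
λ = -1: alg = 5, geom = 3

Step 1 — factor the characteristic polynomial to read off the algebraic multiplicities:
  χ_A(x) = (x + 1)^5

Step 2 — compute geometric multiplicities via the rank-nullity identity g(λ) = n − rank(A − λI):
  rank(A − (-1)·I) = 2, so dim ker(A − (-1)·I) = n − 2 = 3

Summary:
  λ = -1: algebraic multiplicity = 5, geometric multiplicity = 3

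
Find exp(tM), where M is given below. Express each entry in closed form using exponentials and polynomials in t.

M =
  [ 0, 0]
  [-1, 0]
e^{tM} =
  [1, 0]
  [-t, 1]

Strategy: write M = P · J · P⁻¹ where J is a Jordan canonical form, so e^{tM} = P · e^{tJ} · P⁻¹, and e^{tJ} can be computed block-by-block.

M has Jordan form
J =
  [0, 1]
  [0, 0]
(up to reordering of blocks).

Per-block formulas:
  For a 2×2 Jordan block J_2(0): exp(t · J_2(0)) = e^(0t)·(I + t·N), where N is the 2×2 nilpotent shift.

After assembling e^{tJ} and conjugating by P, we get:

e^{tM} =
  [1, 0]
  [-t, 1]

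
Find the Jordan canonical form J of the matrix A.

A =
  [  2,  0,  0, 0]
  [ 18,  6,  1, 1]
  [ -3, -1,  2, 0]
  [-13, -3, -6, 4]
J_1(2) ⊕ J_3(4)

The characteristic polynomial is
  det(x·I − A) = x^4 - 14*x^3 + 72*x^2 - 160*x + 128 = (x - 4)^3*(x - 2)

Eigenvalues and multiplicities (the geometric multiplicity of λ is n − rank(A − λI), which equals the number of Jordan blocks for λ):
  λ = 2: algebraic multiplicity = 1, geometric multiplicity = 1
  λ = 4: algebraic multiplicity = 3, geometric multiplicity = 1

Determining the block sizes for each eigenvalue:
  λ = 2: one block (gm = 1), so the single block has size am = 1 → block sizes [1]
  λ = 4: one block (gm = 1), so the single block has size am = 3 → block sizes [3]

Assembling the blocks gives a Jordan form
J =
  [2, 0, 0, 0]
  [0, 4, 1, 0]
  [0, 0, 4, 1]
  [0, 0, 0, 4]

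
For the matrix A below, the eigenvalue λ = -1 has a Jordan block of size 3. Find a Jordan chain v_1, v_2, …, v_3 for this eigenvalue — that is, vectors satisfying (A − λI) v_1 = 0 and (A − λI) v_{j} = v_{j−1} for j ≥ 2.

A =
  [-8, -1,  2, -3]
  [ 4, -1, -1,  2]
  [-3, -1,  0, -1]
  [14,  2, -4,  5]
A Jordan chain for λ = -1 of length 3:
v_1 = (-3, 3, 0, 6)ᵀ
v_2 = (-7, 4, -3, 14)ᵀ
v_3 = (1, 0, 0, 0)ᵀ

Let N = A − (-1)·I. We want v_3 with N^3 v_3 = 0 but N^2 v_3 ≠ 0; then v_{j-1} := N · v_j for j = 3, …, 2.

Pick v_3 = (1, 0, 0, 0)ᵀ.
Then v_2 = N · v_3 = (-7, 4, -3, 14)ᵀ.
Then v_1 = N · v_2 = (-3, 3, 0, 6)ᵀ.

Sanity check: (A − (-1)·I) v_1 = (0, 0, 0, 0)ᵀ = 0. ✓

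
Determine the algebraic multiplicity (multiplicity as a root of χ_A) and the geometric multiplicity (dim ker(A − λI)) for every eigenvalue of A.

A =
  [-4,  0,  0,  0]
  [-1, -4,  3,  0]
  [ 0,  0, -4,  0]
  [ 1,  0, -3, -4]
λ = -4: alg = 4, geom = 3

Step 1 — factor the characteristic polynomial to read off the algebraic multiplicities:
  χ_A(x) = (x + 4)^4

Step 2 — compute geometric multiplicities via the rank-nullity identity g(λ) = n − rank(A − λI):
  rank(A − (-4)·I) = 1, so dim ker(A − (-4)·I) = n − 1 = 3

Summary:
  λ = -4: algebraic multiplicity = 4, geometric multiplicity = 3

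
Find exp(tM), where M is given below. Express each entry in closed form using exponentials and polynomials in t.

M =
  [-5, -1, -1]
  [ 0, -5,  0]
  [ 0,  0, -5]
e^{tM} =
  [exp(-5*t), -t*exp(-5*t), -t*exp(-5*t)]
  [0, exp(-5*t), 0]
  [0, 0, exp(-5*t)]

Strategy: write M = P · J · P⁻¹ where J is a Jordan canonical form, so e^{tM} = P · e^{tJ} · P⁻¹, and e^{tJ} can be computed block-by-block.

M has Jordan form
J =
  [-5,  1,  0]
  [ 0, -5,  0]
  [ 0,  0, -5]
(up to reordering of blocks).

Per-block formulas:
  For a 1×1 block at λ = -5: exp(t · [-5]) = [e^(-5t)].
  For a 2×2 Jordan block J_2(-5): exp(t · J_2(-5)) = e^(-5t)·(I + t·N), where N is the 2×2 nilpotent shift.

After assembling e^{tJ} and conjugating by P, we get:

e^{tM} =
  [exp(-5*t), -t*exp(-5*t), -t*exp(-5*t)]
  [0, exp(-5*t), 0]
  [0, 0, exp(-5*t)]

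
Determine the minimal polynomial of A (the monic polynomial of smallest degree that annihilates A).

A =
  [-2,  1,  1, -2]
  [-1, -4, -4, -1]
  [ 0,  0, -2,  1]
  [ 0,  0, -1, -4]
x^2 + 6*x + 9

The characteristic polynomial is χ_A(x) = (x + 3)^4, so the eigenvalues are known. The minimal polynomial is
  m_A(x) = Π_λ (x − λ)^{k_λ}
where k_λ is the size of the *largest* Jordan block for λ (equivalently, the smallest k with (A − λI)^k v = 0 for every generalised eigenvector v of λ).

  λ = -3: largest Jordan block has size 2, contributing (x + 3)^2

So m_A(x) = (x + 3)^2 = x^2 + 6*x + 9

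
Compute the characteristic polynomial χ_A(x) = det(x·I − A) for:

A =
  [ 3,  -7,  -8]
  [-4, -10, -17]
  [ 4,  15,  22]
x^3 - 15*x^2 + 75*x - 125

Expanding det(x·I − A) (e.g. by cofactor expansion or by noting that A is similar to its Jordan form J, which has the same characteristic polynomial as A) gives
  χ_A(x) = x^3 - 15*x^2 + 75*x - 125
which factors as (x - 5)^3. The eigenvalues (with algebraic multiplicities) are λ = 5 with multiplicity 3.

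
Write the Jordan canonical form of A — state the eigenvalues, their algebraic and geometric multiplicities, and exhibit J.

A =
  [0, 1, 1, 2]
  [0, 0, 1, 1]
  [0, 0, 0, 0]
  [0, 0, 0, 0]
J_3(0) ⊕ J_1(0)

The characteristic polynomial is
  det(x·I − A) = x^4

Eigenvalues and multiplicities (the geometric multiplicity of λ is n − rank(A − λI), which equals the number of Jordan blocks for λ):
  λ = 0: algebraic multiplicity = 4, geometric multiplicity = 2

Determining the block sizes for each eigenvalue:
  λ = 0: with am = 4 and gm = 2, the partition is not yet determined (e.g. several partitions of 4 into 2 parts exist). Let N = A − (0)·I. Computing rank(N^1) = 2, rank(N^2) = 1, rank(N^3) = 0; the number of blocks of size ≥ j is rank(N^{j−1}) − rank(N^j), giving [2, 1, 1]. So we have 1 block(s) of size 3, 1 block(s) of size 1 → block sizes [3, 1]

Assembling the blocks gives a Jordan form
J =
  [0, 1, 0, 0]
  [0, 0, 1, 0]
  [0, 0, 0, 0]
  [0, 0, 0, 0]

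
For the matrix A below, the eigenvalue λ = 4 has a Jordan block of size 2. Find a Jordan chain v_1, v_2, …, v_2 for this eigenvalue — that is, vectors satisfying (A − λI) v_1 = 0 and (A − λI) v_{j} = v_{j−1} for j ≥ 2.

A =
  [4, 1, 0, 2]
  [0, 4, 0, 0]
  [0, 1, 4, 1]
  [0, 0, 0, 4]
A Jordan chain for λ = 4 of length 2:
v_1 = (1, 0, 1, 0)ᵀ
v_2 = (0, 1, 0, 0)ᵀ

Let N = A − (4)·I. We want v_2 with N^2 v_2 = 0 but N^1 v_2 ≠ 0; then v_{j-1} := N · v_j for j = 2, …, 2.

Pick v_2 = (0, 1, 0, 0)ᵀ.
Then v_1 = N · v_2 = (1, 0, 1, 0)ᵀ.

Sanity check: (A − (4)·I) v_1 = (0, 0, 0, 0)ᵀ = 0. ✓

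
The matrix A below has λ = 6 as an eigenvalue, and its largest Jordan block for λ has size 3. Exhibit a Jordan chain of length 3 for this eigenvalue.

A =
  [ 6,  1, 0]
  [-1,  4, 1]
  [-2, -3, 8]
A Jordan chain for λ = 6 of length 3:
v_1 = (-1, 0, -1)ᵀ
v_2 = (0, -1, -2)ᵀ
v_3 = (1, 0, 0)ᵀ

Let N = A − (6)·I. We want v_3 with N^3 v_3 = 0 but N^2 v_3 ≠ 0; then v_{j-1} := N · v_j for j = 3, …, 2.

Pick v_3 = (1, 0, 0)ᵀ.
Then v_2 = N · v_3 = (0, -1, -2)ᵀ.
Then v_1 = N · v_2 = (-1, 0, -1)ᵀ.

Sanity check: (A − (6)·I) v_1 = (0, 0, 0)ᵀ = 0. ✓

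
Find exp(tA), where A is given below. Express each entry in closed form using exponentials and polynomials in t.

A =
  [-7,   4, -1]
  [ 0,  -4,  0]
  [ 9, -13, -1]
e^{tA} =
  [-3*t*exp(-4*t) + exp(-4*t), t^2*exp(-4*t)/2 + 4*t*exp(-4*t), -t*exp(-4*t)]
  [0, exp(-4*t), 0]
  [9*t*exp(-4*t), -3*t^2*exp(-4*t)/2 - 13*t*exp(-4*t), 3*t*exp(-4*t) + exp(-4*t)]

Strategy: write A = P · J · P⁻¹ where J is a Jordan canonical form, so e^{tA} = P · e^{tJ} · P⁻¹, and e^{tJ} can be computed block-by-block.

A has Jordan form
J =
  [-4,  1,  0]
  [ 0, -4,  1]
  [ 0,  0, -4]
(up to reordering of blocks).

Per-block formulas:
  For a 3×3 Jordan block J_3(-4): exp(t · J_3(-4)) = e^(-4t)·(I + t·N + (t^2/2)·N^2), where N is the 3×3 nilpotent shift.

After assembling e^{tJ} and conjugating by P, we get:

e^{tA} =
  [-3*t*exp(-4*t) + exp(-4*t), t^2*exp(-4*t)/2 + 4*t*exp(-4*t), -t*exp(-4*t)]
  [0, exp(-4*t), 0]
  [9*t*exp(-4*t), -3*t^2*exp(-4*t)/2 - 13*t*exp(-4*t), 3*t*exp(-4*t) + exp(-4*t)]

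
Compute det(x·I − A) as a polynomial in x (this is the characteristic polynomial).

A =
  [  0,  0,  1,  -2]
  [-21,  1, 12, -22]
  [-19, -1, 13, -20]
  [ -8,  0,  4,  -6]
x^4 - 8*x^3 + 24*x^2 - 32*x + 16

Expanding det(x·I − A) (e.g. by cofactor expansion or by noting that A is similar to its Jordan form J, which has the same characteristic polynomial as A) gives
  χ_A(x) = x^4 - 8*x^3 + 24*x^2 - 32*x + 16
which factors as (x - 2)^4. The eigenvalues (with algebraic multiplicities) are λ = 2 with multiplicity 4.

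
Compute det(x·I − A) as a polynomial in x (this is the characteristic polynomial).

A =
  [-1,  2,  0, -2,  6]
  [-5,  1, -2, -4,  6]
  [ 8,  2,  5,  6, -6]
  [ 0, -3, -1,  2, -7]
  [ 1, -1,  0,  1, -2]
x^5 - 5*x^4 + 10*x^3 - 10*x^2 + 5*x - 1

Expanding det(x·I − A) (e.g. by cofactor expansion or by noting that A is similar to its Jordan form J, which has the same characteristic polynomial as A) gives
  χ_A(x) = x^5 - 5*x^4 + 10*x^3 - 10*x^2 + 5*x - 1
which factors as (x - 1)^5. The eigenvalues (with algebraic multiplicities) are λ = 1 with multiplicity 5.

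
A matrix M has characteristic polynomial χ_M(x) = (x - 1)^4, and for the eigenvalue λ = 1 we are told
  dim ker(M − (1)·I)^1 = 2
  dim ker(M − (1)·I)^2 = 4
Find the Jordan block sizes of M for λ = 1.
Block sizes for λ = 1: [2, 2]

From the dimensions of kernels of powers, the number of Jordan blocks of size at least j is d_j − d_{j−1} where d_j = dim ker(N^j) (with d_0 = 0). Computing the differences gives [2, 2].
The number of blocks of size exactly k is (#blocks of size ≥ k) − (#blocks of size ≥ k + 1), so the partition is: 2 block(s) of size 2.
In nonincreasing order the block sizes are [2, 2].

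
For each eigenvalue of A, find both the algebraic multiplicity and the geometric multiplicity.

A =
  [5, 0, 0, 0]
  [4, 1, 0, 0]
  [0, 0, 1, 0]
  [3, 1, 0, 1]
λ = 1: alg = 3, geom = 2; λ = 5: alg = 1, geom = 1

Step 1 — factor the characteristic polynomial to read off the algebraic multiplicities:
  χ_A(x) = (x - 5)*(x - 1)^3

Step 2 — compute geometric multiplicities via the rank-nullity identity g(λ) = n − rank(A − λI):
  rank(A − (1)·I) = 2, so dim ker(A − (1)·I) = n − 2 = 2
  rank(A − (5)·I) = 3, so dim ker(A − (5)·I) = n − 3 = 1

Summary:
  λ = 1: algebraic multiplicity = 3, geometric multiplicity = 2
  λ = 5: algebraic multiplicity = 1, geometric multiplicity = 1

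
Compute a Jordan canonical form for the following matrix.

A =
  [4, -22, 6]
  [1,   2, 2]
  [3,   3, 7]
J_1(1) ⊕ J_2(6)

The characteristic polynomial is
  det(x·I − A) = x^3 - 13*x^2 + 48*x - 36 = (x - 6)^2*(x - 1)

Eigenvalues and multiplicities (the geometric multiplicity of λ is n − rank(A − λI), which equals the number of Jordan blocks for λ):
  λ = 1: algebraic multiplicity = 1, geometric multiplicity = 1
  λ = 6: algebraic multiplicity = 2, geometric multiplicity = 1

Determining the block sizes for each eigenvalue:
  λ = 1: one block (gm = 1), so the single block has size am = 1 → block sizes [1]
  λ = 6: one block (gm = 1), so the single block has size am = 2 → block sizes [2]

Assembling the blocks gives a Jordan form
J =
  [1, 0, 0]
  [0, 6, 1]
  [0, 0, 6]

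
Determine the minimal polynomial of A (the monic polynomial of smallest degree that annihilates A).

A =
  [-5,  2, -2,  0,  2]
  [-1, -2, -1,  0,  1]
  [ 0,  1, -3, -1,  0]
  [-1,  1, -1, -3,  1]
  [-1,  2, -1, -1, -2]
x^2 + 6*x + 9

The characteristic polynomial is χ_A(x) = (x + 3)^5, so the eigenvalues are known. The minimal polynomial is
  m_A(x) = Π_λ (x − λ)^{k_λ}
where k_λ is the size of the *largest* Jordan block for λ (equivalently, the smallest k with (A − λI)^k v = 0 for every generalised eigenvector v of λ).

  λ = -3: largest Jordan block has size 2, contributing (x + 3)^2

So m_A(x) = (x + 3)^2 = x^2 + 6*x + 9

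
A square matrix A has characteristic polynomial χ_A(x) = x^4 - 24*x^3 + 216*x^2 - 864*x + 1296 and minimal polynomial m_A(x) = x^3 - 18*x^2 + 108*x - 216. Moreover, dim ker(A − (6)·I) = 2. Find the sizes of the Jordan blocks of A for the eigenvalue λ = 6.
Block sizes for λ = 6: [3, 1]

Step 1 — from the characteristic polynomial, algebraic multiplicity of λ = 6 is 4. From dim ker(A − (6)·I) = 2, there are exactly 2 Jordan blocks for λ = 6.
Step 2 — from the minimal polynomial, the factor (x − 6)^3 tells us the largest block for λ = 6 has size 3.
Step 3 — with total size 4, 2 blocks, and largest block 3, the block sizes (in nonincreasing order) are [3, 1].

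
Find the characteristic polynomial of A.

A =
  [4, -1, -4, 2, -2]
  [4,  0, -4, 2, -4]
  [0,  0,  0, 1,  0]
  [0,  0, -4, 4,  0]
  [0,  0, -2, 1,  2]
x^5 - 10*x^4 + 40*x^3 - 80*x^2 + 80*x - 32

Expanding det(x·I − A) (e.g. by cofactor expansion or by noting that A is similar to its Jordan form J, which has the same characteristic polynomial as A) gives
  χ_A(x) = x^5 - 10*x^4 + 40*x^3 - 80*x^2 + 80*x - 32
which factors as (x - 2)^5. The eigenvalues (with algebraic multiplicities) are λ = 2 with multiplicity 5.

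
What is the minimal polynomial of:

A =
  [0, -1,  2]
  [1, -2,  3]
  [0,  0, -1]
x^3 + 3*x^2 + 3*x + 1

The characteristic polynomial is χ_A(x) = (x + 1)^3, so the eigenvalues are known. The minimal polynomial is
  m_A(x) = Π_λ (x − λ)^{k_λ}
where k_λ is the size of the *largest* Jordan block for λ (equivalently, the smallest k with (A − λI)^k v = 0 for every generalised eigenvector v of λ).

  λ = -1: largest Jordan block has size 3, contributing (x + 1)^3

So m_A(x) = (x + 1)^3 = x^3 + 3*x^2 + 3*x + 1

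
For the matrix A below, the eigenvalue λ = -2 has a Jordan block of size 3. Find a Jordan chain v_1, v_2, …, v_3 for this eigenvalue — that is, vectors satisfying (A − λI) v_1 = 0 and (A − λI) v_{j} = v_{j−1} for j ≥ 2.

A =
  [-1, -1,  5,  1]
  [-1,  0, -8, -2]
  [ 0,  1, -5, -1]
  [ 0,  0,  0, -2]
A Jordan chain for λ = -2 of length 3:
v_1 = (2, -3, -1, 0)ᵀ
v_2 = (1, -1, 0, 0)ᵀ
v_3 = (1, 0, 0, 0)ᵀ

Let N = A − (-2)·I. We want v_3 with N^3 v_3 = 0 but N^2 v_3 ≠ 0; then v_{j-1} := N · v_j for j = 3, …, 2.

Pick v_3 = (1, 0, 0, 0)ᵀ.
Then v_2 = N · v_3 = (1, -1, 0, 0)ᵀ.
Then v_1 = N · v_2 = (2, -3, -1, 0)ᵀ.

Sanity check: (A − (-2)·I) v_1 = (0, 0, 0, 0)ᵀ = 0. ✓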